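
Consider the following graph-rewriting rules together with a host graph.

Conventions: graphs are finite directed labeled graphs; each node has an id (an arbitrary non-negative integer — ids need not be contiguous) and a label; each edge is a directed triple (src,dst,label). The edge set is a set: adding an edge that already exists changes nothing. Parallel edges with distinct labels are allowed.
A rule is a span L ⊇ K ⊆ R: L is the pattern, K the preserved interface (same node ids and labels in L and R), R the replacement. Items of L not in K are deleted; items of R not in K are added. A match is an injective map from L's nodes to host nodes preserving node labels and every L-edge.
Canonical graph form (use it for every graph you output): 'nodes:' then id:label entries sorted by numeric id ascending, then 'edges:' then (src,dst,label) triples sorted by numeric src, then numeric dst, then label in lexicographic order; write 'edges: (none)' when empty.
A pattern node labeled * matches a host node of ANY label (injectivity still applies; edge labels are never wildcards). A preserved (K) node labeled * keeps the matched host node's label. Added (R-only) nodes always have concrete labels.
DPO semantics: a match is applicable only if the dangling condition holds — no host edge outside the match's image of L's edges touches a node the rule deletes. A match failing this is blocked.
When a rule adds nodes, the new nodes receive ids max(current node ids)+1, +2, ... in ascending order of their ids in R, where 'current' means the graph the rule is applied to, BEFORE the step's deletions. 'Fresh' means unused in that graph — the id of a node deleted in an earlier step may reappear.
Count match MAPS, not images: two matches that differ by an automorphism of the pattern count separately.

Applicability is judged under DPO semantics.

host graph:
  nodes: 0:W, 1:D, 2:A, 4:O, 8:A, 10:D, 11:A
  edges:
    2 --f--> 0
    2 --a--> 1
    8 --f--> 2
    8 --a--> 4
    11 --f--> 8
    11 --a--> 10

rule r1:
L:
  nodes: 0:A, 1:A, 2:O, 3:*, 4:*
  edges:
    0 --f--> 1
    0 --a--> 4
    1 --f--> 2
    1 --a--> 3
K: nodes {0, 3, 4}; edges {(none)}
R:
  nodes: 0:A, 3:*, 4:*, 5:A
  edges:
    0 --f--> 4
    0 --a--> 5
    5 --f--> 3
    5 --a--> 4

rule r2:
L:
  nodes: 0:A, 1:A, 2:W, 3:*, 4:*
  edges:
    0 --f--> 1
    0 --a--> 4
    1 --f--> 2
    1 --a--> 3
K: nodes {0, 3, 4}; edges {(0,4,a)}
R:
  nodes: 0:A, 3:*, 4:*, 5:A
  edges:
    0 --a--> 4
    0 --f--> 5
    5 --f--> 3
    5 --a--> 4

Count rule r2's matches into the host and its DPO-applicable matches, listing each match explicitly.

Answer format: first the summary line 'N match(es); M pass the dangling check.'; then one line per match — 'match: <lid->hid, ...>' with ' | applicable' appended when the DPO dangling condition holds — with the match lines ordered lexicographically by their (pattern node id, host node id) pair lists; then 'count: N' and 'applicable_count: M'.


1 match(es); 1 pass the dangling check.
match: 0->8, 1->2, 2->0, 3->1, 4->4 | applicable
count: 1
applicable_count: 1


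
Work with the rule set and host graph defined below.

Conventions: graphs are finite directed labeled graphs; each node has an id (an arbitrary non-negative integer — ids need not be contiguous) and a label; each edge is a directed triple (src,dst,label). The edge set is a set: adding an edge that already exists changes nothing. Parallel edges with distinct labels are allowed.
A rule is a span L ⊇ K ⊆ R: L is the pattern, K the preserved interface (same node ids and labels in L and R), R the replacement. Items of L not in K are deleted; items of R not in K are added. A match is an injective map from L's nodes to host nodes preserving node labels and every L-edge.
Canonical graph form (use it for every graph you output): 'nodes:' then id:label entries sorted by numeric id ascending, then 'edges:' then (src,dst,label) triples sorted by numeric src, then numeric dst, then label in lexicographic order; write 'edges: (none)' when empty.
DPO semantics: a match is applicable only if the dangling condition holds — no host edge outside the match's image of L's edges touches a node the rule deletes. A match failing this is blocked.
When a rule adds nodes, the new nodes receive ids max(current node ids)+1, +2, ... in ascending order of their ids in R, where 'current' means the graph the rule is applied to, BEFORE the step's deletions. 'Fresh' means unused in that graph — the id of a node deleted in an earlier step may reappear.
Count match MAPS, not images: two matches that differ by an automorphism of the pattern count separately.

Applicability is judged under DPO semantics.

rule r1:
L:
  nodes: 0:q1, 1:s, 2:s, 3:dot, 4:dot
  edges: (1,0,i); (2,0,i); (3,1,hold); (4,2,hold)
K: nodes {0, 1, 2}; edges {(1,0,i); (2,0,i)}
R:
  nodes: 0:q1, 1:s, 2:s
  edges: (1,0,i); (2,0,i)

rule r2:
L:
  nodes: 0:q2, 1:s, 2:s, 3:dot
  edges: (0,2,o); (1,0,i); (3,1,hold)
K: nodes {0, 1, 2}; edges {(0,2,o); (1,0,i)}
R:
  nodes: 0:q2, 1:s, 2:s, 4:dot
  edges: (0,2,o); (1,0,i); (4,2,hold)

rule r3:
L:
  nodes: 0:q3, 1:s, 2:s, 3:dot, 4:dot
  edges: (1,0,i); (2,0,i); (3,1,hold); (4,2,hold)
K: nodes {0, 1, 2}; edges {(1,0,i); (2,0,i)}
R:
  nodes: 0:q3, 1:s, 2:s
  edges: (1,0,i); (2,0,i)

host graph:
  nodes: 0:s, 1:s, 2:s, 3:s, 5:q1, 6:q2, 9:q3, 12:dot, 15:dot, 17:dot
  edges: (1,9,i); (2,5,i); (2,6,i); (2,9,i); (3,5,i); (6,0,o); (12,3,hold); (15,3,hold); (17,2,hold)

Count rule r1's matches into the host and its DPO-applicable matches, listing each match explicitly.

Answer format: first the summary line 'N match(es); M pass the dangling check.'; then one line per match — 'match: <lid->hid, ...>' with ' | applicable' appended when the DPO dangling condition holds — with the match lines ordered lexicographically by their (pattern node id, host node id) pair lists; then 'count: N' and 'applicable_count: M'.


4 match(es); 4 pass the dangling check.
match: 0->5, 1->2, 2->3, 3->17, 4->12 | applicable
match: 0->5, 1->2, 2->3, 3->17, 4->15 | applicable
match: 0->5, 1->3, 2->2, 3->12, 4->17 | applicable
match: 0->5, 1->3, 2->2, 3->15, 4->17 | applicable
count: 4
applicable_count: 4


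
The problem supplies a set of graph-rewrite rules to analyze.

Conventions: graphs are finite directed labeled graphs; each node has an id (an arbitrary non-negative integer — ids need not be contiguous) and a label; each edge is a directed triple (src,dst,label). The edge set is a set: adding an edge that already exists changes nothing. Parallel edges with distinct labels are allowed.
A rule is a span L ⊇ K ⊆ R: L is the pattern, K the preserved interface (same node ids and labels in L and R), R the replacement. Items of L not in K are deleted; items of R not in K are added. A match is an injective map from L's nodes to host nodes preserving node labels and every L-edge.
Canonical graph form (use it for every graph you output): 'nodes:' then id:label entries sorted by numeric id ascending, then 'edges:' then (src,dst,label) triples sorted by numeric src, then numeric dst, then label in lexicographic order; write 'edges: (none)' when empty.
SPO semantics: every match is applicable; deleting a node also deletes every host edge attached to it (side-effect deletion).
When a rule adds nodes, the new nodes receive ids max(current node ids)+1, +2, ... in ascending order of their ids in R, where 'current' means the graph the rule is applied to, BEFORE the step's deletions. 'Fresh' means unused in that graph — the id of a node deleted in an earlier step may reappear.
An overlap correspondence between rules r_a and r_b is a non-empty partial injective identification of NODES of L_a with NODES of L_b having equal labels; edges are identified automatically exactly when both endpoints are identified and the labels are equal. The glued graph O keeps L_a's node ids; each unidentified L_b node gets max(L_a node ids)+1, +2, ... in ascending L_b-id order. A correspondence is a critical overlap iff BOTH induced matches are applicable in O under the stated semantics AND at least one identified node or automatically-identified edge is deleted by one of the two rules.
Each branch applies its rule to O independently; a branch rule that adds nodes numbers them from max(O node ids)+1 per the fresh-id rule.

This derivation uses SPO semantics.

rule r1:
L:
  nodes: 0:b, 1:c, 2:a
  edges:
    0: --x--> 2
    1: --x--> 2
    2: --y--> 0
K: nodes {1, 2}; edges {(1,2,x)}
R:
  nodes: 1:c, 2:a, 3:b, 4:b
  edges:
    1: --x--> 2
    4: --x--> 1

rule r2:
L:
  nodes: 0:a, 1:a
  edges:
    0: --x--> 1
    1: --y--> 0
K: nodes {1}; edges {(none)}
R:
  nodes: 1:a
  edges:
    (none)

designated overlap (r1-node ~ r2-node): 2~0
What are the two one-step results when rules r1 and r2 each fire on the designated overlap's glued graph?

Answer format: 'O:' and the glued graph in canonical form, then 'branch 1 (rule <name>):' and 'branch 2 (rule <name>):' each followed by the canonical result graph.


O:
nodes: 0:b, 1:c, 2:a, 3:a
edges: (0,2,x); (1,2,x); (2,0,y); (2,3,x); (3,2,y)
branch 1 (rule r1):
nodes: 1:c, 2:a, 3:a, 4:b, 5:b
edges: (1,2,x); (2,3,x); (3,2,y); (5,1,x)
branch 2 (rule r2):
nodes: 0:b, 1:c, 3:a
edges: (none)


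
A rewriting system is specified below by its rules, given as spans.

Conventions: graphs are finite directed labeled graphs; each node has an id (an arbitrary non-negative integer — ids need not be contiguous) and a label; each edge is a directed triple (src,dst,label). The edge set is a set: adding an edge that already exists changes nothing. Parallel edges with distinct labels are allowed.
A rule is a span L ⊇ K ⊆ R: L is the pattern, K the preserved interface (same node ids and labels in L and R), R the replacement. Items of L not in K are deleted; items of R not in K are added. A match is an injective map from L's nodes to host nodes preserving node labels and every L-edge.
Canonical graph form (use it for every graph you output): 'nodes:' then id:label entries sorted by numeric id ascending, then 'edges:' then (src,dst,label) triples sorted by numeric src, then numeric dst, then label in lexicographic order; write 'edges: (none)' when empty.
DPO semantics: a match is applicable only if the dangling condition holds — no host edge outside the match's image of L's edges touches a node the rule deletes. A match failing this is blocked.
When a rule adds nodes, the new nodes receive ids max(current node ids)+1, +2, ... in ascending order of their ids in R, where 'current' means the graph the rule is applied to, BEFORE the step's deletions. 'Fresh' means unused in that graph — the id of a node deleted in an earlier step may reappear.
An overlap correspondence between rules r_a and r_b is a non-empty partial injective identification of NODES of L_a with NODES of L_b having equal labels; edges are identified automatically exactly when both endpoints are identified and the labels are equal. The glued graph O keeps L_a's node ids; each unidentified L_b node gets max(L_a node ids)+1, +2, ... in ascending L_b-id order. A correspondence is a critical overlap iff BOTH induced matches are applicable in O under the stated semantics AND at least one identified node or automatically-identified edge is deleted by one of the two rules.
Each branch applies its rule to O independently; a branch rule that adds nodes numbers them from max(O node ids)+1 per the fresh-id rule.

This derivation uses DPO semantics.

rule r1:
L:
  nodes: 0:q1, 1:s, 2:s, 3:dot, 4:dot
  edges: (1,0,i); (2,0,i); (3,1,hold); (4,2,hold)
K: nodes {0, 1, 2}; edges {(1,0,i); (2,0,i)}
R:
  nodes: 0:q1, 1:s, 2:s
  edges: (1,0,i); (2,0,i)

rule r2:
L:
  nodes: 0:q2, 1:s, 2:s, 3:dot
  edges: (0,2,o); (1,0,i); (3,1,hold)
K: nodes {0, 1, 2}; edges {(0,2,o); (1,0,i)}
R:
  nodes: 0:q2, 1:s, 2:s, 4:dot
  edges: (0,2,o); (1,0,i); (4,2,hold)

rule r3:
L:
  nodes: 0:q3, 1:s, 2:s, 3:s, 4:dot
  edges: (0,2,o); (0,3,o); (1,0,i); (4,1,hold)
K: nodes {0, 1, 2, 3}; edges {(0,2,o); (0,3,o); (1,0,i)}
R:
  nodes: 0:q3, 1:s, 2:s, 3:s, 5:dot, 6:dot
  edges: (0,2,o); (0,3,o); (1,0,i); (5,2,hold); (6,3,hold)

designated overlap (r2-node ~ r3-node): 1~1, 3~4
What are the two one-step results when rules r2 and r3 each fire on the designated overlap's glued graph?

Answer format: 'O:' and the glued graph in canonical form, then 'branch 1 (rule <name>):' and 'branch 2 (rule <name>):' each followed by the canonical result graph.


O:
nodes: 0:q2, 1:s, 2:s, 3:dot, 4:q3, 5:s, 6:s
edges: (0,2,o); (1,0,i); (1,4,i); (3,1,hold); (4,5,o); (4,6,o)
branch 1 (rule r2):
nodes: 0:q2, 1:s, 2:s, 4:q3, 5:s, 6:s, 7:dot
edges: (0,2,o); (1,0,i); (1,4,i); (4,5,o); (4,6,o); (7,2,hold)
branch 2 (rule r3):
nodes: 0:q2, 1:s, 2:s, 4:q3, 5:s, 6:s, 7:dot, 8:dot
edges: (0,2,o); (1,0,i); (1,4,i); (4,5,o); (4,6,o); (7,5,hold); (8,6,hold)


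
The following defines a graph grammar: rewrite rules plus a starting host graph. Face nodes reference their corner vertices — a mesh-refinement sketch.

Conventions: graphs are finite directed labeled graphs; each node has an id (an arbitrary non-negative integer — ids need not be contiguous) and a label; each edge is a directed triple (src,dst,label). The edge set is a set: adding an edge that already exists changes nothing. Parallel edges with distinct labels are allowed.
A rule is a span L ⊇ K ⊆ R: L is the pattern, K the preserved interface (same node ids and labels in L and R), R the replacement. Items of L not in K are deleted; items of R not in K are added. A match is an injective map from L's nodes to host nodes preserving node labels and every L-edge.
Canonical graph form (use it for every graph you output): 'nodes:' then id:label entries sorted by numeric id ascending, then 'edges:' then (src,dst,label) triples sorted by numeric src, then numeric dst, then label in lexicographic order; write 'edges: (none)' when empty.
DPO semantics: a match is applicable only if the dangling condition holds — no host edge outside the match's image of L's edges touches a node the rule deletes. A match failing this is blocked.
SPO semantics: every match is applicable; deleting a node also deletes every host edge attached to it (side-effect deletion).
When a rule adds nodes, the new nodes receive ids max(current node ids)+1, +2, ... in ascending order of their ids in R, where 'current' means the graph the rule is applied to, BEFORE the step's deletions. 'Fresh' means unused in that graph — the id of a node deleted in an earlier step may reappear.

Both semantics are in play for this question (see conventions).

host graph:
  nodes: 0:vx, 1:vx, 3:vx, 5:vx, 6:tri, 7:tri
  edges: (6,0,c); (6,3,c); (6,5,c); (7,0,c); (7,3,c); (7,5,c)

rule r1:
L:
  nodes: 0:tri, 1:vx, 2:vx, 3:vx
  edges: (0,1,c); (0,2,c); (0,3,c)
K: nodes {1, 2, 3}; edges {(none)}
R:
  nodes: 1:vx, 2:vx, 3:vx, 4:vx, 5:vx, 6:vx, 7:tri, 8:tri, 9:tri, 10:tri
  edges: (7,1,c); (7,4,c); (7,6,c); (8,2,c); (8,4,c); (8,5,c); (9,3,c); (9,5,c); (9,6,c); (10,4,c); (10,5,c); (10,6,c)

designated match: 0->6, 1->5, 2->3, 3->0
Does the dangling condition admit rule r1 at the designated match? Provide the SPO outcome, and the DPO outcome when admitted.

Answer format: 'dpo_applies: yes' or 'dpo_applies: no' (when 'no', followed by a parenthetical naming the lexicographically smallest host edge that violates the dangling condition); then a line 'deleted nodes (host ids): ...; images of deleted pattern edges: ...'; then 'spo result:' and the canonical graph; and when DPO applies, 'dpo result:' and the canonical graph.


dpo_applies: yes
deleted nodes (host ids): 6; images of deleted pattern edges: (6,0,c); (6,3,c); (6,5,c)
spo result:
nodes: 0:vx, 1:vx, 3:vx, 5:vx, 7:tri, 8:vx, 9:vx, 10:vx, 11:tri, 12:tri, 13:tri, 14:tri
edges: (7,0,c); (7,3,c); (7,5,c); (11,5,c); (11,8,c); (11,10,c); (12,3,c); (12,8,c); (12,9,c); (13,0,c); (13,9,c); (13,10,c); (14,8,c); (14,9,c); (14,10,c)
dpo result:
nodes: 0:vx, 1:vx, 3:vx, 5:vx, 7:tri, 8:vx, 9:vx, 10:vx, 11:tri, 12:tri, 13:tri, 14:tri
edges: (7,0,c); (7,3,c); (7,5,c); (11,5,c); (11,8,c); (11,10,c); (12,3,c); (12,8,c); (12,9,c); (13,0,c); (13,9,c); (13,10,c); (14,8,c); (14,9,c); (14,10,c)


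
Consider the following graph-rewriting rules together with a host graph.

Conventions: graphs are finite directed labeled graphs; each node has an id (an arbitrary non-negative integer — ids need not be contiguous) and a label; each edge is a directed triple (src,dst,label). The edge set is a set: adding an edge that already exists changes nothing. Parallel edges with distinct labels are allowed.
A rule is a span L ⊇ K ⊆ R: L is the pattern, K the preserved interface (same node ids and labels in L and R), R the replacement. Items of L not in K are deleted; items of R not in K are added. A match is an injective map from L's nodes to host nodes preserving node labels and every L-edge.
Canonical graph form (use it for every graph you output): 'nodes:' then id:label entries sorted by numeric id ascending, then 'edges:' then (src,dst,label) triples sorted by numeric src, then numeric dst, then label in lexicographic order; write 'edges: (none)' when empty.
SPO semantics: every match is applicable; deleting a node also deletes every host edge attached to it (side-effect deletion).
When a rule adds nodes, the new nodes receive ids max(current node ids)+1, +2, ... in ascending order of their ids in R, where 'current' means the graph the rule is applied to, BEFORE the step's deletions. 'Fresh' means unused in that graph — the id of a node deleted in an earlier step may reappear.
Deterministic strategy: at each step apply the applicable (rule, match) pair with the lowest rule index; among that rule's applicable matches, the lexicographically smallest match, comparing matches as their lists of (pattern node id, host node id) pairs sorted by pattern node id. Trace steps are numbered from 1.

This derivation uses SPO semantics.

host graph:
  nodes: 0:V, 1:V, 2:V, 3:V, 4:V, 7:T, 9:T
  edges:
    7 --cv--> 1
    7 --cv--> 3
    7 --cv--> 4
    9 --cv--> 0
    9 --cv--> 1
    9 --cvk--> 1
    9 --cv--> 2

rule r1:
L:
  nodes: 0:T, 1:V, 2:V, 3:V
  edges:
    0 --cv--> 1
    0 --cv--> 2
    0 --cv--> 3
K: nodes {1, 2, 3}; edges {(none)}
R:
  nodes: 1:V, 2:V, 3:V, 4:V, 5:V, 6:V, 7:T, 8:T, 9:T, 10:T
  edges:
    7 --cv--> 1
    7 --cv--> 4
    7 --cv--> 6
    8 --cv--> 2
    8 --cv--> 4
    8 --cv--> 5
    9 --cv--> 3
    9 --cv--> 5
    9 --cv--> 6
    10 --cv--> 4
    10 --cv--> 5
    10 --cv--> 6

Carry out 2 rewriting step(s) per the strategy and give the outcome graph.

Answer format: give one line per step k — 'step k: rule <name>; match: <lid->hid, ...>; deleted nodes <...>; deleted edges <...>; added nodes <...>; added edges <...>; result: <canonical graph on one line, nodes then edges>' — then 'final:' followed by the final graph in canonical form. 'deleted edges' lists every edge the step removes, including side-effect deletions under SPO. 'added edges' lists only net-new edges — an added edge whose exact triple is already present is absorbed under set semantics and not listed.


step 1: rule r1; match: 0->7, 1->1, 2->3, 3->4; deleted nodes 7; deleted edges (7,1,cv); (7,3,cv); (7,4,cv); added nodes 10, 11, 12, 13, 14, 15, 16; added edges (13,1,cv); (13,10,cv); (13,12,cv); (14,3,cv); (14,10,cv); (14,11,cv); (15,4,cv); (15,11,cv); (15,12,cv); (16,10,cv); (16,11,cv); (16,12,cv); result: nodes: 0:V, 1:V, 2:V, 3:V, 4:V, 9:T, 10:V, 11:V, 12:V, 13:T, 14:T, 15:T, 16:T edges: (9,0,cv); (9,1,cv); (9,1,cvk); (9,2,cv); (13,1,cv); (13,10,cv); (13,12,cv); (14,3,cv); (14,10,cv); (14,11,cv); (15,4,cv); (15,11,cv); (15,12,cv); (16,10,cv); (16,11,cv); (16,12,cv)
step 2: rule r1; match: 0->9, 1->0, 2->1, 3->2; deleted nodes 9; deleted edges (9,0,cv); (9,1,cv); (9,1,cvk); (9,2,cv); added nodes 17, 18, 19, 20, 21, 22, 23; added edges (20,0,cv); (20,17,cv); (20,19,cv); (21,1,cv); (21,17,cv); (21,18,cv); (22,2,cv); (22,18,cv); (22,19,cv); (23,17,cv); (23,18,cv); (23,19,cv); result: nodes: 0:V, 1:V, 2:V, 3:V, 4:V, 10:V, 11:V, 12:V, 13:T, 14:T, 15:T, 16:T, 17:V, 18:V, 19:V, 20:T, 21:T, 22:T, 23:T edges: (13,1,cv); (13,10,cv); (13,12,cv); (14,3,cv); (14,10,cv); (14,11,cv); (15,4,cv); (15,11,cv); (15,12,cv); (16,10,cv); (16,11,cv); (16,12,cv); (20,0,cv); (20,17,cv); (20,19,cv); (21,1,cv); (21,17,cv); (21,18,cv); (22,2,cv); (22,18,cv); (22,19,cv); (23,17,cv); (23,18,cv); (23,19,cv)
final:
nodes: 0:V, 1:V, 2:V, 3:V, 4:V, 10:V, 11:V, 12:V, 13:T, 14:T, 15:T, 16:T, 17:V, 18:V, 19:V, 20:T, 21:T, 22:T, 23:T
edges: (13,1,cv); (13,10,cv); (13,12,cv); (14,3,cv); (14,10,cv); (14,11,cv); (15,4,cv); (15,11,cv); (15,12,cv); (16,10,cv); (16,11,cv); (16,12,cv); (20,0,cv); (20,17,cv); (20,19,cv); (21,1,cv); (21,17,cv); (21,18,cv); (22,2,cv); (22,18,cv); (22,19,cv); (23,17,cv); (23,18,cv); (23,19,cv)


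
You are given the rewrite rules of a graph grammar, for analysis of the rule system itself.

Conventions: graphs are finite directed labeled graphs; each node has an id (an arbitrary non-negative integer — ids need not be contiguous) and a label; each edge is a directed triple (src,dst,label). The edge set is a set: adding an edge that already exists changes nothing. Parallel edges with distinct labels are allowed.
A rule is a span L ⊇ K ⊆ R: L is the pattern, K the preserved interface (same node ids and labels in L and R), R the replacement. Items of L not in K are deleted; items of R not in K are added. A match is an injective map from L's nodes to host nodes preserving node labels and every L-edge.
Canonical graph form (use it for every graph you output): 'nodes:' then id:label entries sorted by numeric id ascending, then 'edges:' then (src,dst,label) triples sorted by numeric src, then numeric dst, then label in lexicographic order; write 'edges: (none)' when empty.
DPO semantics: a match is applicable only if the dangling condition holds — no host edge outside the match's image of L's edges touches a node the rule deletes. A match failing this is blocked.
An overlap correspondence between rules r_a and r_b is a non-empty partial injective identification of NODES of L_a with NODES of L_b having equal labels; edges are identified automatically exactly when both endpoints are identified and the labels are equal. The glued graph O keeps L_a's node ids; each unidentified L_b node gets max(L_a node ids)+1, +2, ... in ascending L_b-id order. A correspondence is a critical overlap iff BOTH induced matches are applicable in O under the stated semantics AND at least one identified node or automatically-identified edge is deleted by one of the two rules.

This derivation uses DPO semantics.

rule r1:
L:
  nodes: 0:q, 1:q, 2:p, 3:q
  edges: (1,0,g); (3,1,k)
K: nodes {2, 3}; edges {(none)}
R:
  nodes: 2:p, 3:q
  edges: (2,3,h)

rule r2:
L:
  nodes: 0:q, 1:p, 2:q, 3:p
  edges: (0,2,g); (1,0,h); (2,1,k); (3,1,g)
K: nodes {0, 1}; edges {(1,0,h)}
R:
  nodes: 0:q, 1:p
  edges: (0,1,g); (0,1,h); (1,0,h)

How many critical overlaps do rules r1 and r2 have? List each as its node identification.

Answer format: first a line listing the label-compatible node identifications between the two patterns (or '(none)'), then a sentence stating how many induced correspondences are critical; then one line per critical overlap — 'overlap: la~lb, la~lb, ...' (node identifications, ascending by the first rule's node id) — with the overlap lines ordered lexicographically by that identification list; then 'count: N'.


label-compatible node identifications between L(r1) and L(r2): 0~0, 0~2, 1~0, 1~2, 2~1, 2~3, 3~0, 3~2
2 of the induced correspondences are critical overlaps of r1 and r2.
overlap: 2~3
overlap: 2~3, 3~0
count: 2


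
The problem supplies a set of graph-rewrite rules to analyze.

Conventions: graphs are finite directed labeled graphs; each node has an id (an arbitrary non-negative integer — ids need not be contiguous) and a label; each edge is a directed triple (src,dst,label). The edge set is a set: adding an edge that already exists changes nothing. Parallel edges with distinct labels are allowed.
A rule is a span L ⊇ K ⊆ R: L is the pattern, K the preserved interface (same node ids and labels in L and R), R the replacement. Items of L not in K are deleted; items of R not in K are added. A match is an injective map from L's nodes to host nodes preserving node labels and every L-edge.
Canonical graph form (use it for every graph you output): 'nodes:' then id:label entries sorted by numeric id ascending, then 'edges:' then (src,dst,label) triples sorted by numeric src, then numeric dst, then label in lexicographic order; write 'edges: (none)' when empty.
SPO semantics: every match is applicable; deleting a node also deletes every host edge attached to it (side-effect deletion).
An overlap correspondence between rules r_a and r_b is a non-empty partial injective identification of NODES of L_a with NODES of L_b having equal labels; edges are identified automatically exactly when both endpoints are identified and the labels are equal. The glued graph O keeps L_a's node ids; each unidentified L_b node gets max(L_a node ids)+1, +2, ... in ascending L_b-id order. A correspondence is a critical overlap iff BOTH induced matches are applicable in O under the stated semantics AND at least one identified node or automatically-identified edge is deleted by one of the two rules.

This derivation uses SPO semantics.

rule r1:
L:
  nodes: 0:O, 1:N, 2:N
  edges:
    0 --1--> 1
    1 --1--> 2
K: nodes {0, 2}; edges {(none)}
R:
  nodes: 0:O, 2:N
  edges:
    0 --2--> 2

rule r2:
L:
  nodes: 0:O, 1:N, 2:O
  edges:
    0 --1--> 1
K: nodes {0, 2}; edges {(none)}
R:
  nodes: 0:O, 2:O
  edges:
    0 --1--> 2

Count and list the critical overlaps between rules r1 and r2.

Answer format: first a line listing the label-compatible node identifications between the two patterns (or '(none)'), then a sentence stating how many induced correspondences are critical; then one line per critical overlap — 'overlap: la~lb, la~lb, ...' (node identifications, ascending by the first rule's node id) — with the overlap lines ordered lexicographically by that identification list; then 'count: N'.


label-compatible node identifications between L(r1) and L(r2): 0~0, 0~2, 1~1, 2~1
6 of the induced correspondences are critical overlaps of r1 and r2.
overlap: 0~0, 1~1
overlap: 0~0, 2~1
overlap: 0~2, 1~1
overlap: 0~2, 2~1
overlap: 1~1
overlap: 2~1
count: 6


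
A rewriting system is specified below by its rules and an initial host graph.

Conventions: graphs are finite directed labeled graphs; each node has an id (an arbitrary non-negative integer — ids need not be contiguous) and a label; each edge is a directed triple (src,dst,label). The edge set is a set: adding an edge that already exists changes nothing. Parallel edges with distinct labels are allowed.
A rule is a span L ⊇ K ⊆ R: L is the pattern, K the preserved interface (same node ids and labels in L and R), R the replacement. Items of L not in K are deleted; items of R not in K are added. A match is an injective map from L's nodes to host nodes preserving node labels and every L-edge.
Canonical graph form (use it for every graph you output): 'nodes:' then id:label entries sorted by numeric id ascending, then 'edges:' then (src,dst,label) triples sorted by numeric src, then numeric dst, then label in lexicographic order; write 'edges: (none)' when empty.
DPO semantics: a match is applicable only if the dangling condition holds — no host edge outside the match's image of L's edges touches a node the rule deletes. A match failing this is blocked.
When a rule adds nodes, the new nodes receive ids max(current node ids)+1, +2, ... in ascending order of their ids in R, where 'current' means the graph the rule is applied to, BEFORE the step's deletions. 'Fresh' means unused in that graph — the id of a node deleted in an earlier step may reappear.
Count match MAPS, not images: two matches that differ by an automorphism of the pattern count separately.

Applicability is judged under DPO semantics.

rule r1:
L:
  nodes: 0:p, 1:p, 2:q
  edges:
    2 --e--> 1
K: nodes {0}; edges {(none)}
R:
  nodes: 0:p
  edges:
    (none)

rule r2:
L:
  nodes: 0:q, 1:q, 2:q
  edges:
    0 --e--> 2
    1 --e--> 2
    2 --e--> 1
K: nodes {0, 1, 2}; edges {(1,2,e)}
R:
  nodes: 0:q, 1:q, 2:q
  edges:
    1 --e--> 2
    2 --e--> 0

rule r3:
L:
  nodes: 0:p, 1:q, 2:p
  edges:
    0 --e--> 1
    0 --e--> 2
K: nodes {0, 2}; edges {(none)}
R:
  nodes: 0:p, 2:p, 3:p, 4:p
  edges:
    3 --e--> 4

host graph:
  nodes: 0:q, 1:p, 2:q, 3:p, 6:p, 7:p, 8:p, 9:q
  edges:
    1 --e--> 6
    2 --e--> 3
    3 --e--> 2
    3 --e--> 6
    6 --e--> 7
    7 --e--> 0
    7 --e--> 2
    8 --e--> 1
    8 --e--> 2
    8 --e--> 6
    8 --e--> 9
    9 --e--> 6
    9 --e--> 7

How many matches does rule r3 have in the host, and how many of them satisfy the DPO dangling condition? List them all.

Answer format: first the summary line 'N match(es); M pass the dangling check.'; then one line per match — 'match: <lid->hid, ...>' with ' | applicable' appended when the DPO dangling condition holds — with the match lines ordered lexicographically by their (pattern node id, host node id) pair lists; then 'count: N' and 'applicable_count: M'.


5 match(es); 0 pass the dangling check.
match: 0->3, 1->2, 2->6
match: 0->8, 1->2, 2->1
match: 0->8, 1->2, 2->6
match: 0->8, 1->9, 2->1
match: 0->8, 1->9, 2->6
count: 5
applicable_count: 0


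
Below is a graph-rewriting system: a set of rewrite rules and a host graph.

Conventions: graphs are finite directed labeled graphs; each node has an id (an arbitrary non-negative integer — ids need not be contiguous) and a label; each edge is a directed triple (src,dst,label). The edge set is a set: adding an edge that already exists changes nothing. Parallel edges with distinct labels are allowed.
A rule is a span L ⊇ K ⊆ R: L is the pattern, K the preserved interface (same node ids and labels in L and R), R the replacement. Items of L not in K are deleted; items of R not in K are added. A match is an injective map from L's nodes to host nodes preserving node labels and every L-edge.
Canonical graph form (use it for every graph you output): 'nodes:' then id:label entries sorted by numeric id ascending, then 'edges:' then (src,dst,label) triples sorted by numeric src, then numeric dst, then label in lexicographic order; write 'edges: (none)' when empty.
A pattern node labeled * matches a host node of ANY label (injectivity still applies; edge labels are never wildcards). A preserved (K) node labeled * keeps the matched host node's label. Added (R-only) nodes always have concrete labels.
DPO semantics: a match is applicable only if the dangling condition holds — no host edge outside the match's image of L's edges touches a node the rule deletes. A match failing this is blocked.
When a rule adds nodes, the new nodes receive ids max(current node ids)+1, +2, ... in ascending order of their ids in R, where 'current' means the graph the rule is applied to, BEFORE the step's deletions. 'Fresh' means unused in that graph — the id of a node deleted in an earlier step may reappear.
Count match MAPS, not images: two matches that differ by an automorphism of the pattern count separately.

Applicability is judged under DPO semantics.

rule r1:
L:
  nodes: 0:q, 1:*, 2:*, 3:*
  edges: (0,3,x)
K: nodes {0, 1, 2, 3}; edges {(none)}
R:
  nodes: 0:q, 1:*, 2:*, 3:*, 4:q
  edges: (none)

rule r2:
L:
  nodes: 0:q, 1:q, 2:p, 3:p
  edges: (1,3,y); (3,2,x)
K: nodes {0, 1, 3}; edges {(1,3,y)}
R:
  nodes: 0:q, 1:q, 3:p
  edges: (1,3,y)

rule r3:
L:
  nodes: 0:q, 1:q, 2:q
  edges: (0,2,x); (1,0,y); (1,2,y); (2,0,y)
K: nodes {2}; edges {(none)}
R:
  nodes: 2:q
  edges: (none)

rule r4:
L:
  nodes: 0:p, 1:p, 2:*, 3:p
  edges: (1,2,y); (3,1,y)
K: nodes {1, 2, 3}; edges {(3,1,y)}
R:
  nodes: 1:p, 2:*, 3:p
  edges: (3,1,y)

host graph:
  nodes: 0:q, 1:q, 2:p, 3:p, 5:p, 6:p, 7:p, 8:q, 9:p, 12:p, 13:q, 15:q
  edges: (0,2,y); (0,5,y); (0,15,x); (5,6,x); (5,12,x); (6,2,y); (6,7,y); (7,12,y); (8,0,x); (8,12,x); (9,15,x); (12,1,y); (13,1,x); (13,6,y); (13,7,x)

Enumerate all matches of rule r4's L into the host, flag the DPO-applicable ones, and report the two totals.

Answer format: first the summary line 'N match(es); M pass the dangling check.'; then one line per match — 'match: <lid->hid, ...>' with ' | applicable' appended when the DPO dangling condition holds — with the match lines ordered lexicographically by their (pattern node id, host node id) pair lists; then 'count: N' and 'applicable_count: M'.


9 match(es); 2 pass the dangling check.
match: 0->2, 1->7, 2->12, 3->6
match: 0->2, 1->12, 2->1, 3->7
match: 0->3, 1->7, 2->12, 3->6 | applicable
match: 0->3, 1->12, 2->1, 3->7 | applicable
match: 0->5, 1->7, 2->12, 3->6
match: 0->5, 1->12, 2->1, 3->7
match: 0->6, 1->12, 2->1, 3->7
match: 0->9, 1->7, 2->12, 3->6
match: 0->9, 1->12, 2->1, 3->7
count: 9
applicable_count: 2


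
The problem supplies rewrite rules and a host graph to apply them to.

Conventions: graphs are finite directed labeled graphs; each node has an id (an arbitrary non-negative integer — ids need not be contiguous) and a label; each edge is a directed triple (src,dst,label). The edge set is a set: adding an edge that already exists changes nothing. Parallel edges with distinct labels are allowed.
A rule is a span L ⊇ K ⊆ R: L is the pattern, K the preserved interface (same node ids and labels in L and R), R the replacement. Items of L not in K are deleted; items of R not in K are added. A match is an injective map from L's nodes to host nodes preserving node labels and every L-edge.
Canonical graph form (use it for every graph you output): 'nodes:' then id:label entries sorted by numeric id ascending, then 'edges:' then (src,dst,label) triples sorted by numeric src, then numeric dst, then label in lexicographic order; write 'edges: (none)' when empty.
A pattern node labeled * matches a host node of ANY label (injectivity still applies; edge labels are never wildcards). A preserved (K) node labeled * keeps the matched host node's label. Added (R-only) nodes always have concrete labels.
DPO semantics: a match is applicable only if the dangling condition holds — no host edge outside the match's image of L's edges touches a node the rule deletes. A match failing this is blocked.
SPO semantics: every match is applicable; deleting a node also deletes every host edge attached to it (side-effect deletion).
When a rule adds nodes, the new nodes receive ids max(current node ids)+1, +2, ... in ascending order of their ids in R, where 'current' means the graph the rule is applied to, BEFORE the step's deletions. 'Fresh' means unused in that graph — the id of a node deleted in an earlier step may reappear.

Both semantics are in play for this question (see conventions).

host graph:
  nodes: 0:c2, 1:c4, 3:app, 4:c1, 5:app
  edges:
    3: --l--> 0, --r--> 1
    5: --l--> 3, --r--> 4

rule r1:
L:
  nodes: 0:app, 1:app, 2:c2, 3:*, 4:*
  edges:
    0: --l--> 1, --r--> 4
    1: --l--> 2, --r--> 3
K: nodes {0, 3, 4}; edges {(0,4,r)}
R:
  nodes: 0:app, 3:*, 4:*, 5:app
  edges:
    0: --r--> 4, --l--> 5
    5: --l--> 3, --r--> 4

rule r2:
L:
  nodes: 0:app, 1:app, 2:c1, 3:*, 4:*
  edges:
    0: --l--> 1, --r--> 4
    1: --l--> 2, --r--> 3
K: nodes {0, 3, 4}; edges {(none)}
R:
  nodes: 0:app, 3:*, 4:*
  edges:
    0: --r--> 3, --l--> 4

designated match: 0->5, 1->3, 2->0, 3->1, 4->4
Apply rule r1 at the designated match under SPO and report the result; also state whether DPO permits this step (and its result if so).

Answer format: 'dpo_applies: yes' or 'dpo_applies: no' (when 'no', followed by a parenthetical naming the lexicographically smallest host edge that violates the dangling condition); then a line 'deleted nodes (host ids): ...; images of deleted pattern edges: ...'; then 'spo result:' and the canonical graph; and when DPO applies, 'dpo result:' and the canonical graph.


dpo_applies: yes
deleted nodes (host ids): 0, 3; images of deleted pattern edges: (3,0,l); (3,1,r); (5,3,l)
spo result:
nodes: 1:c4, 4:c1, 5:app, 6:app
edges: (5,4,r); (5,6,l); (6,1,l); (6,4,r)
dpo result:
nodes: 1:c4, 4:c1, 5:app, 6:app
edges: (5,4,r); (5,6,l); (6,1,l); (6,4,r)


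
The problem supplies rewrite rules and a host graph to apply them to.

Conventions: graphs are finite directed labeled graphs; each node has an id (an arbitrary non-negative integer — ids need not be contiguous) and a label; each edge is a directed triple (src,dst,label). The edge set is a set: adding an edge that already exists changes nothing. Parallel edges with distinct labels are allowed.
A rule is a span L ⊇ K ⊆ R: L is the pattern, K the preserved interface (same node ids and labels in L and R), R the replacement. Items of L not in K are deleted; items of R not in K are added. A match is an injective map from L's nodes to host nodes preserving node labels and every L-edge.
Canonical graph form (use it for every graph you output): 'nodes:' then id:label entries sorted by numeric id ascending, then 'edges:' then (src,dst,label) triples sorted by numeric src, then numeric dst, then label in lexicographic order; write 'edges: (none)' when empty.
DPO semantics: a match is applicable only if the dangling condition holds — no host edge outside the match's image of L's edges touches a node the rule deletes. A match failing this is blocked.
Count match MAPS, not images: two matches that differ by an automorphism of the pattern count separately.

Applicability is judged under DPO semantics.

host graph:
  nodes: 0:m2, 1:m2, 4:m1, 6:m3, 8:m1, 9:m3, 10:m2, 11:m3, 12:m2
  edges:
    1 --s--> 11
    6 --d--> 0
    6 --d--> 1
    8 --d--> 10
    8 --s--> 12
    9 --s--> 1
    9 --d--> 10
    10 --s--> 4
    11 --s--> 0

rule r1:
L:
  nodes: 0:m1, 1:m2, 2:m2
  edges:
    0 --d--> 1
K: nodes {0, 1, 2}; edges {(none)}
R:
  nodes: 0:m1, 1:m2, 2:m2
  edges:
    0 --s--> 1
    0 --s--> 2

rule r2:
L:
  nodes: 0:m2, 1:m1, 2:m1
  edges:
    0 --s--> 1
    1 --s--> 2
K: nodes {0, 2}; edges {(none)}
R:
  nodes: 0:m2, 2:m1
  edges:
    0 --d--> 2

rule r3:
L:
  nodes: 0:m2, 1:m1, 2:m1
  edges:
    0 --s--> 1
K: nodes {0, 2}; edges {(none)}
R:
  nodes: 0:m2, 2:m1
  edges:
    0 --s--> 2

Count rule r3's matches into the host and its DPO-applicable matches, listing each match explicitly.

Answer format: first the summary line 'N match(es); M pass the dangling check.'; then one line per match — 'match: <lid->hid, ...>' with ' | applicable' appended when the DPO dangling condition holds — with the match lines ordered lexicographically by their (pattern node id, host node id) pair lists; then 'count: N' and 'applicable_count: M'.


1 match(es); 1 pass the dangling check.
match: 0->10, 1->4, 2->8 | applicable
count: 1
applicable_count: 1


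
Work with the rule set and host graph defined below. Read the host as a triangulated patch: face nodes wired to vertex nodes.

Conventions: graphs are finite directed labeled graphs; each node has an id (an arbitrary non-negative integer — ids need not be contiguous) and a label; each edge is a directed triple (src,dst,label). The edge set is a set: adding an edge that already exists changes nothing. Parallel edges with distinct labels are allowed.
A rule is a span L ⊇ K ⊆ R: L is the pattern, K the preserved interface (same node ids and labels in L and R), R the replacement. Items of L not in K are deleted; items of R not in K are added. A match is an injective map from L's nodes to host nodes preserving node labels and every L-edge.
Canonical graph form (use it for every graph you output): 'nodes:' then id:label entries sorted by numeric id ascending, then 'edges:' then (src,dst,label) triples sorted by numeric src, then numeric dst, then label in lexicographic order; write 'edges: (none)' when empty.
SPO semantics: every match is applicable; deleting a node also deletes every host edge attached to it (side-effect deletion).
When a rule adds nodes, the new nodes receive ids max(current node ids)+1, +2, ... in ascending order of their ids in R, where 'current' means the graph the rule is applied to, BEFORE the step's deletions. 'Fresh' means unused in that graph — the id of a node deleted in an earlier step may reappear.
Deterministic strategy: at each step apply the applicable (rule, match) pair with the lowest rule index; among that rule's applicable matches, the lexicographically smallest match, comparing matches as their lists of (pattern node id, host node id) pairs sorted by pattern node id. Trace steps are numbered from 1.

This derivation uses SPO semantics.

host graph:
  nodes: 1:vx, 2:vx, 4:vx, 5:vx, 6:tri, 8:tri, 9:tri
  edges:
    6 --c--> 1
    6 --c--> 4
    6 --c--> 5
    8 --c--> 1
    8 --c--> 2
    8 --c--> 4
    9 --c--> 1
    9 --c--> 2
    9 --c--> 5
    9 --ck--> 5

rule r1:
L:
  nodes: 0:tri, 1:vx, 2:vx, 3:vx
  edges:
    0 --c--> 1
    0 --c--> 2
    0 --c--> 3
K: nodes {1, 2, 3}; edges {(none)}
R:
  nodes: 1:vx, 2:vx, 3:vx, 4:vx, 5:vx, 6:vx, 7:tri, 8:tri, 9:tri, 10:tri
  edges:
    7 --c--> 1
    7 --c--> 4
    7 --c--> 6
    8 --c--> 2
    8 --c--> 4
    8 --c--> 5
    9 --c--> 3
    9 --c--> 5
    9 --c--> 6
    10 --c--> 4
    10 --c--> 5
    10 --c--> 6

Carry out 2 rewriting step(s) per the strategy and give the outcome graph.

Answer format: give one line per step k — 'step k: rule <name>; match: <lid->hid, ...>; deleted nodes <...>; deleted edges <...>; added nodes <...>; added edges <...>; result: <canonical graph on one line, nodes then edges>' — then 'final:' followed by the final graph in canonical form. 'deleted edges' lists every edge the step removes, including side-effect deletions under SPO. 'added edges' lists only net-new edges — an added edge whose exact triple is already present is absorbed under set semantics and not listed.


step 1: rule r1; match: 0->6, 1->1, 2->4, 3->5; deleted nodes 6; deleted edges (6,1,c); (6,4,c); (6,5,c); added nodes 10, 11, 12, 13, 14, 15, 16; added edges (13,1,c); (13,10,c); (13,12,c); (14,4,c); (14,10,c); (14,11,c); (15,5,c); (15,11,c); (15,12,c); (16,10,c); (16,11,c); (16,12,c); result: nodes: 1:vx, 2:vx, 4:vx, 5:vx, 8:tri, 9:tri, 10:vx, 11:vx, 12:vx, 13:tri, 14:tri, 15:tri, 16:tri edges: (8,1,c); (8,2,c); (8,4,c); (9,1,c); (9,2,c); (9,5,c); (9,5,ck); (13,1,c); (13,10,c); (13,12,c); (14,4,c); (14,10,c); (14,11,c); (15,5,c); (15,11,c); (15,12,c); (16,10,c); (16,11,c); (16,12,c)
step 2: rule r1; match: 0->8, 1->1, 2->2, 3->4; deleted nodes 8; deleted edges (8,1,c); (8,2,c); (8,4,c); added nodes 17, 18, 19, 20, 21, 22, 23; added edges (20,1,c); (20,17,c); (20,19,c); (21,2,c); (21,17,c); (21,18,c); (22,4,c); (22,18,c); (22,19,c); (23,17,c); (23,18,c); (23,19,c); result: nodes: 1:vx, 2:vx, 4:vx, 5:vx, 9:tri, 10:vx, 11:vx, 12:vx, 13:tri, 14:tri, 15:tri, 16:tri, 17:vx, 18:vx, 19:vx, 20:tri, 21:tri, 22:tri, 23:tri edges: (9,1,c); (9,2,c); (9,5,c); (9,5,ck); (13,1,c); (13,10,c); (13,12,c); (14,4,c); (14,10,c); (14,11,c); (15,5,c); (15,11,c); (15,12,c); (16,10,c); (16,11,c); (16,12,c); (20,1,c); (20,17,c); (20,19,c); (21,2,c); (21,17,c); (21,18,c); (22,4,c); (22,18,c); (22,19,c); (23,17,c); (23,18,c); (23,19,c)
final:
nodes: 1:vx, 2:vx, 4:vx, 5:vx, 9:tri, 10:vx, 11:vx, 12:vx, 13:tri, 14:tri, 15:tri, 16:tri, 17:vx, 18:vx, 19:vx, 20:tri, 21:tri, 22:tri, 23:tri
edges: (9,1,c); (9,2,c); (9,5,c); (9,5,ck); (13,1,c); (13,10,c); (13,12,c); (14,4,c); (14,10,c); (14,11,c); (15,5,c); (15,11,c); (15,12,c); (16,10,c); (16,11,c); (16,12,c); (20,1,c); (20,17,c); (20,19,c); (21,2,c); (21,17,c); (21,18,c); (22,4,c); (22,18,c); (22,19,c); (23,17,c); (23,18,c); (23,19,c)
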